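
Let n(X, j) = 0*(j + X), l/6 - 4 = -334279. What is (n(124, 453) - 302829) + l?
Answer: -2308479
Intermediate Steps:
l = -2005650 (l = 24 + 6*(-334279) = 24 - 2005674 = -2005650)
n(X, j) = 0 (n(X, j) = 0*(X + j) = 0)
(n(124, 453) - 302829) + l = (0 - 302829) - 2005650 = -302829 - 2005650 = -2308479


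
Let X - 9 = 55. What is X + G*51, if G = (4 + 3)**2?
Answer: 2563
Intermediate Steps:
X = 64 (X = 9 + 55 = 64)
G = 49 (G = 7**2 = 49)
X + G*51 = 64 + 49*51 = 64 + 2499 = 2563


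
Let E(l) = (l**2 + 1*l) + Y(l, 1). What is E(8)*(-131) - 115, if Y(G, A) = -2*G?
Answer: -7451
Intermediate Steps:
E(l) = l**2 - l (E(l) = (l**2 + 1*l) - 2*l = (l**2 + l) - 2*l = (l + l**2) - 2*l = l**2 - l)
E(8)*(-131) - 115 = (8*(-1 + 8))*(-131) - 115 = (8*7)*(-131) - 115 = 56*(-131) - 115 = -7336 - 115 = -7451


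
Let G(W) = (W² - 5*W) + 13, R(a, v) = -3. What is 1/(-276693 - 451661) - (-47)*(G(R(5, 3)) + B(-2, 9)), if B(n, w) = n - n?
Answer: 1266607605/728354 ≈ 1739.0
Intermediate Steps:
B(n, w) = 0
G(W) = 13 + W² - 5*W
1/(-276693 - 451661) - (-47)*(G(R(5, 3)) + B(-2, 9)) = 1/(-276693 - 451661) - (-47)*((13 + (-3)² - 5*(-3)) + 0) = 1/(-728354) - (-47)*((13 + 9 + 15) + 0) = -1/728354 - (-47)*(37 + 0) = -1/728354 - (-47)*37 = -1/728354 - 1*(-1739) = -1/728354 + 1739 = 1266607605/728354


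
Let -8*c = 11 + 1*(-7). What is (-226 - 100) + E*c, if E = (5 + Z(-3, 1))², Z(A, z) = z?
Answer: -344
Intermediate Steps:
c = -½ (c = -(11 + 1*(-7))/8 = -(11 - 7)/8 = -⅛*4 = -½ ≈ -0.50000)
E = 36 (E = (5 + 1)² = 6² = 36)
(-226 - 100) + E*c = (-226 - 100) + 36*(-½) = -326 - 18 = -344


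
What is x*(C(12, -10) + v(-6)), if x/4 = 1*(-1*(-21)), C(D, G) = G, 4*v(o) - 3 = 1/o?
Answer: -1561/2 ≈ -780.50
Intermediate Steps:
v(o) = ¾ + 1/(4*o)
x = 84 (x = 4*(1*(-1*(-21))) = 4*(1*21) = 4*21 = 84)
x*(C(12, -10) + v(-6)) = 84*(-10 + (¼)*(1 + 3*(-6))/(-6)) = 84*(-10 + (¼)*(-⅙)*(1 - 18)) = 84*(-10 + (¼)*(-⅙)*(-17)) = 84*(-10 + 17/24) = 84*(-223/24) = -1561/2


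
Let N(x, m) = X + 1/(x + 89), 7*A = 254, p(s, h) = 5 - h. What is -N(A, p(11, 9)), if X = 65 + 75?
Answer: -122787/877 ≈ -140.01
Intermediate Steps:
X = 140
A = 254/7 (A = (⅐)*254 = 254/7 ≈ 36.286)
N(x, m) = 140 + 1/(89 + x) (N(x, m) = 140 + 1/(x + 89) = 140 + 1/(89 + x))
-N(A, p(11, 9)) = -(12461 + 140*(254/7))/(89 + 254/7) = -(12461 + 5080)/877/7 = -7*17541/877 = -1*122787/877 = -122787/877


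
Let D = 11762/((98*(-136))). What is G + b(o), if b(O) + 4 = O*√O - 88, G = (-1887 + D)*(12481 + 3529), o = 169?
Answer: -100702682385/3332 ≈ -3.0223e+7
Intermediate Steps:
D = -5881/6664 (D = 11762/(-13328) = 11762*(-1/13328) = -5881/6664 ≈ -0.88250)
G = -100709696245/3332 (G = (-1887 - 5881/6664)*(12481 + 3529) = -12580849/6664*16010 = -100709696245/3332 ≈ -3.0225e+7)
b(O) = -92 + O^(3/2) (b(O) = -4 + (O*√O - 88) = -4 + (O^(3/2) - 88) = -4 + (-88 + O^(3/2)) = -92 + O^(3/2))
G + b(o) = -100709696245/3332 + (-92 + 169^(3/2)) = -100709696245/3332 + (-92 + 2197) = -100709696245/3332 + 2105 = -100702682385/3332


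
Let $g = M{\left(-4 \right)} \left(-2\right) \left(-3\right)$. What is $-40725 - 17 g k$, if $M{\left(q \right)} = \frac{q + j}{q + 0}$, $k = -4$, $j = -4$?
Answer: $-39909$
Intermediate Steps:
$M{\left(q \right)} = \frac{-4 + q}{q}$ ($M{\left(q \right)} = \frac{q - 4}{q + 0} = \frac{-4 + q}{q}$)
$g = 12$ ($g = \frac{-4 - 4}{-4} \left(-2\right) \left(-3\right) = \left(- \frac{1}{4}\right) \left(-8\right) \left(-2\right) \left(-3\right) = 2 \left(-2\right) \left(-3\right) = \left(-4\right) \left(-3\right) = 12$)
$-40725 - 17 g k = -40725 - 17 \cdot 12 \left(-4\right) = -40725 - 204 \left(-4\right) = -40725 - -816 = -40725 + 816 = -39909$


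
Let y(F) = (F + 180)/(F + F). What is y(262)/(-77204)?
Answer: -221/20227448 ≈ -1.0926e-5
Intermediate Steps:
y(F) = (180 + F)/(2*F) (y(F) = (180 + F)/((2*F)) = (180 + F)*(1/(2*F)) = (180 + F)/(2*F))
y(262)/(-77204) = ((½)*(180 + 262)/262)/(-77204) = ((½)*(1/262)*442)*(-1/77204) = (221/262)*(-1/77204) = -221/20227448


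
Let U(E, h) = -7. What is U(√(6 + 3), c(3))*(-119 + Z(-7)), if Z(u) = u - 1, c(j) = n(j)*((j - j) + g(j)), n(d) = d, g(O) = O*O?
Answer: 889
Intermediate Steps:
g(O) = O²
c(j) = j³ (c(j) = j*((j - j) + j²) = j*(0 + j²) = j*j² = j³)
Z(u) = -1 + u
U(√(6 + 3), c(3))*(-119 + Z(-7)) = -7*(-119 + (-1 - 7)) = -7*(-119 - 8) = -7*(-127) = 889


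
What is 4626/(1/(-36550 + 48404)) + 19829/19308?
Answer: 1058785169861/19308 ≈ 5.4837e+7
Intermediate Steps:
4626/(1/(-36550 + 48404)) + 19829/19308 = 4626/(1/11854) + 19829*(1/19308) = 4626/(1/11854) + 19829/19308 = 4626*11854 + 19829/19308 = 54836604 + 19829/19308 = 1058785169861/19308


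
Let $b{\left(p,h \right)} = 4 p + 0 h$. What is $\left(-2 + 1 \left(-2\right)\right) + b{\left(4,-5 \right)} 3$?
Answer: $44$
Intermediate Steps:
$b{\left(p,h \right)} = 4 p$ ($b{\left(p,h \right)} = 4 p + 0 = 4 p$)
$\left(-2 + 1 \left(-2\right)\right) + b{\left(4,-5 \right)} 3 = \left(-2 + 1 \left(-2\right)\right) + 4 \cdot 4 \cdot 3 = \left(-2 - 2\right) + 16 \cdot 3 = -4 + 48 = 44$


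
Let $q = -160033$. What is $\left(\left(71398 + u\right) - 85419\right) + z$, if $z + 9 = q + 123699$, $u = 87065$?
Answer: $36701$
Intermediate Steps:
$z = -36343$ ($z = -9 + \left(-160033 + 123699\right) = -9 - 36334 = -36343$)
$\left(\left(71398 + u\right) - 85419\right) + z = \left(\left(71398 + 87065\right) - 85419\right) - 36343 = \left(158463 - 85419\right) - 36343 = 73044 - 36343 = 36701$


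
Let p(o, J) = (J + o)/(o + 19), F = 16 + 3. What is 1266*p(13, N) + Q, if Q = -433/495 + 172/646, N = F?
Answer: 202317121/159885 ≈ 1265.4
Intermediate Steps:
F = 19
N = 19
p(o, J) = (J + o)/(19 + o)
Q = -97289/159885 (Q = -433*1/495 + 172*(1/646) = -433/495 + 86/323 = -97289/159885 ≈ -0.60849)
1266*p(13, N) + Q = 1266*((19 + 13)/(19 + 13)) - 97289/159885 = 1266*(32/32) - 97289/159885 = 1266*((1/32)*32) - 97289/159885 = 1266*1 - 97289/159885 = 1266 - 97289/159885 = 202317121/159885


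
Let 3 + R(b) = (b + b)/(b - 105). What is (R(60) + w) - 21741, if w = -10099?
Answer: -95537/3 ≈ -31846.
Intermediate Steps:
R(b) = -3 + 2*b/(-105 + b) (R(b) = -3 + (b + b)/(b - 105) = -3 + (2*b)/(-105 + b) = -3 + 2*b/(-105 + b))
(R(60) + w) - 21741 = ((315 - 1*60)/(-105 + 60) - 10099) - 21741 = ((315 - 60)/(-45) - 10099) - 21741 = (-1/45*255 - 10099) - 21741 = (-17/3 - 10099) - 21741 = -30314/3 - 21741 = -95537/3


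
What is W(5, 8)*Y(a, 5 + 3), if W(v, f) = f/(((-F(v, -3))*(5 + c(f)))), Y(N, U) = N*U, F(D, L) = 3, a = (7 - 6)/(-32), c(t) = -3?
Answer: 1/3 ≈ 0.33333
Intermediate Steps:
a = -1/32 (a = 1*(-1/32) = -1/32 ≈ -0.031250)
W(v, f) = -f/6 (W(v, f) = f/(((-1*3)*(5 - 3))) = f/((-3*2)) = f/(-6) = f*(-1/6) = -f/6)
W(5, 8)*Y(a, 5 + 3) = (-1/6*8)*(-(5 + 3)/32) = -(-1)*8/24 = -4/3*(-1/4) = 1/3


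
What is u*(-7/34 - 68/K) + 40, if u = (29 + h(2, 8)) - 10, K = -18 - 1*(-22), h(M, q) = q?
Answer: -14435/34 ≈ -424.56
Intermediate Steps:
K = 4 (K = -18 + 22 = 4)
u = 27 (u = (29 + 8) - 10 = 37 - 10 = 27)
u*(-7/34 - 68/K) + 40 = 27*(-7/34 - 68/4) + 40 = 27*(-7*1/34 - 68*¼) + 40 = 27*(-7/34 - 17) + 40 = 27*(-585/34) + 40 = -15795/34 + 40 = -14435/34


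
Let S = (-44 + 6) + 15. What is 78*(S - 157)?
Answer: -14040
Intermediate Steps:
S = -23 (S = -38 + 15 = -23)
78*(S - 157) = 78*(-23 - 157) = 78*(-180) = -14040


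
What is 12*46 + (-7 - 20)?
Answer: 525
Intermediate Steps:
12*46 + (-7 - 20) = 552 - 27 = 525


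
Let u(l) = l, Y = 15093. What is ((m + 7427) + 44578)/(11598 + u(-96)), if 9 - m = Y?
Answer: 12307/3834 ≈ 3.2100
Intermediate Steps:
m = -15084 (m = 9 - 1*15093 = 9 - 15093 = -15084)
((m + 7427) + 44578)/(11598 + u(-96)) = ((-15084 + 7427) + 44578)/(11598 - 96) = (-7657 + 44578)/11502 = 36921*(1/11502) = 12307/3834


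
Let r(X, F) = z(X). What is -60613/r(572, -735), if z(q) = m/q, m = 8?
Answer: -8667659/2 ≈ -4.3338e+6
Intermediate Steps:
z(q) = 8/q
r(X, F) = 8/X
-60613/r(572, -735) = -60613/(8/572) = -60613/(8*(1/572)) = -60613/2/143 = -60613*143/2 = -8667659/2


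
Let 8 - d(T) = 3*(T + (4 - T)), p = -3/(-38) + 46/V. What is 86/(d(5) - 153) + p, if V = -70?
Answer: -235113/208810 ≈ -1.1260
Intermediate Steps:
p = -769/1330 (p = -3/(-38) + 46/(-70) = -3*(-1/38) + 46*(-1/70) = 3/38 - 23/35 = -769/1330 ≈ -0.57820)
d(T) = -4 (d(T) = 8 - 3*(T + (4 - T)) = 8 - 3*4 = 8 - 1*12 = 8 - 12 = -4)
86/(d(5) - 153) + p = 86/(-4 - 153) - 769/1330 = 86/(-157) - 769/1330 = 86*(-1/157) - 769/1330 = -86/157 - 769/1330 = -235113/208810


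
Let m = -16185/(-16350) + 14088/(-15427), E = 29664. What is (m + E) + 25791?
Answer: 932500960463/16815430 ≈ 55455.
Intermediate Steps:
m = 1289813/16815430 (m = -16185*(-1/16350) + 14088*(-1/15427) = 1079/1090 - 14088/15427 = 1289813/16815430 ≈ 0.076704)
(m + E) + 25791 = (1289813/16815430 + 29664) + 25791 = 498814205333/16815430 + 25791 = 932500960463/16815430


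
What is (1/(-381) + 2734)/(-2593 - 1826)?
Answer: -1041653/1683639 ≈ -0.61869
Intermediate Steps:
(1/(-381) + 2734)/(-2593 - 1826) = (-1/381 + 2734)/(-4419) = (1041653/381)*(-1/4419) = -1041653/1683639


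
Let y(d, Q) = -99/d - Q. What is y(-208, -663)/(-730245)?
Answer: -46001/50630320 ≈ -0.00090857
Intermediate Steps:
y(d, Q) = -Q - 99/d
y(-208, -663)/(-730245) = (-1*(-663) - 99/(-208))/(-730245) = (663 - 99*(-1/208))*(-1/730245) = (663 + 99/208)*(-1/730245) = (138003/208)*(-1/730245) = -46001/50630320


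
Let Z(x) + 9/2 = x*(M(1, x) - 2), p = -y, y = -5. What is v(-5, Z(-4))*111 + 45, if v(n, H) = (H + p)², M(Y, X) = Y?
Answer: 9171/4 ≈ 2292.8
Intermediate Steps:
p = 5 (p = -1*(-5) = 5)
Z(x) = -9/2 - x (Z(x) = -9/2 + x*(1 - 2) = -9/2 + x*(-1) = -9/2 - x)
v(n, H) = (5 + H)² (v(n, H) = (H + 5)² = (5 + H)²)
v(-5, Z(-4))*111 + 45 = (5 + (-9/2 - 1*(-4)))²*111 + 45 = (5 + (-9/2 + 4))²*111 + 45 = (5 - ½)²*111 + 45 = (9/2)²*111 + 45 = (81/4)*111 + 45 = 8991/4 + 45 = 9171/4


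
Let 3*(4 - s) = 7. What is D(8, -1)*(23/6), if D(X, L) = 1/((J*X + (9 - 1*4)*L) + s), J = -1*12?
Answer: -23/596 ≈ -0.038591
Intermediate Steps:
s = 5/3 (s = 4 - ⅓*7 = 4 - 7/3 = 5/3 ≈ 1.6667)
J = -12
D(X, L) = 1/(5/3 - 12*X + 5*L) (D(X, L) = 1/((-12*X + (9 - 1*4)*L) + 5/3) = 1/((-12*X + (9 - 4)*L) + 5/3) = 1/((-12*X + 5*L) + 5/3) = 1/(5/3 - 12*X + 5*L))
D(8, -1)*(23/6) = (3/(5 - 36*8 + 15*(-1)))*(23/6) = (3/(5 - 288 - 15))*(23*(⅙)) = (3/(-298))*(23/6) = (3*(-1/298))*(23/6) = -3/298*23/6 = -23/596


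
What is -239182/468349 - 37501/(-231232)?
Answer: -37742976375/108297275968 ≈ -0.34851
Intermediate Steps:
-239182/468349 - 37501/(-231232) = -239182*1/468349 - 37501*(-1/231232) = -239182/468349 + 37501/231232 = -37742976375/108297275968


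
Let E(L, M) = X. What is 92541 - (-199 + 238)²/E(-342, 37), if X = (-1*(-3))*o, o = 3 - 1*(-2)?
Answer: 462198/5 ≈ 92440.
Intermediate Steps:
o = 5 (o = 3 + 2 = 5)
X = 15 (X = -1*(-3)*5 = 3*5 = 15)
E(L, M) = 15
92541 - (-199 + 238)²/E(-342, 37) = 92541 - (-199 + 238)²/15 = 92541 - 39²/15 = 92541 - 1521/15 = 92541 - 1*507/5 = 92541 - 507/5 = 462198/5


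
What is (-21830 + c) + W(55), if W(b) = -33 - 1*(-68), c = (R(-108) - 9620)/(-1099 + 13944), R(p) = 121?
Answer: -39995182/1835 ≈ -21796.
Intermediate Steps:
c = -1357/1835 (c = (121 - 9620)/(-1099 + 13944) = -9499/12845 = -9499*1/12845 = -1357/1835 ≈ -0.73951)
W(b) = 35 (W(b) = -33 + 68 = 35)
(-21830 + c) + W(55) = (-21830 - 1357/1835) + 35 = -40059407/1835 + 35 = -39995182/1835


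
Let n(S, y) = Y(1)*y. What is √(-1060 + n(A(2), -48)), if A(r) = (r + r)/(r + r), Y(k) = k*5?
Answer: 10*I*√13 ≈ 36.056*I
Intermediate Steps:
Y(k) = 5*k
A(r) = 1 (A(r) = (2*r)/((2*r)) = (2*r)*(1/(2*r)) = 1)
n(S, y) = 5*y (n(S, y) = (5*1)*y = 5*y)
√(-1060 + n(A(2), -48)) = √(-1060 + 5*(-48)) = √(-1060 - 240) = √(-1300) = 10*I*√13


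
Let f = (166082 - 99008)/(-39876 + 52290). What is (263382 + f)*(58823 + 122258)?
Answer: 98679826028497/2069 ≈ 4.7694e+10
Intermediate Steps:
f = 11179/2069 (f = 67074/12414 = 67074*(1/12414) = 11179/2069 ≈ 5.4031)
(263382 + f)*(58823 + 122258) = (263382 + 11179/2069)*(58823 + 122258) = (544948537/2069)*181081 = 98679826028497/2069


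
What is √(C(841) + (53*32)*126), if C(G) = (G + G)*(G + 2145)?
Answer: 2*√1309037 ≈ 2288.3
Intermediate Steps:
C(G) = 2*G*(2145 + G) (C(G) = (2*G)*(2145 + G) = 2*G*(2145 + G))
√(C(841) + (53*32)*126) = √(2*841*(2145 + 841) + (53*32)*126) = √(2*841*2986 + 1696*126) = √(5022452 + 213696) = √5236148 = 2*√1309037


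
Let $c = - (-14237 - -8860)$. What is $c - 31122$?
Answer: $-25745$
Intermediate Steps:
$c = 5377$ ($c = - (-14237 + 8860) = \left(-1\right) \left(-5377\right) = 5377$)
$c - 31122 = 5377 - 31122 = -25745$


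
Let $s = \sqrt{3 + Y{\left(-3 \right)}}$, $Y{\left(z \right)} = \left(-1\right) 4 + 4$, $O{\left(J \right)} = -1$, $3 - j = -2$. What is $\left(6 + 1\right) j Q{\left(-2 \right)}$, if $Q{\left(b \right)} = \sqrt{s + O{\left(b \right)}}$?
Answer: $35 \sqrt{-1 + \sqrt{3}} \approx 29.946$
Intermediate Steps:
$j = 5$ ($j = 3 - -2 = 3 + 2 = 5$)
$Y{\left(z \right)} = 0$ ($Y{\left(z \right)} = -4 + 4 = 0$)
$s = \sqrt{3}$ ($s = \sqrt{3 + 0} = \sqrt{3} \approx 1.732$)
$Q{\left(b \right)} = \sqrt{-1 + \sqrt{3}}$ ($Q{\left(b \right)} = \sqrt{\sqrt{3} - 1} = \sqrt{-1 + \sqrt{3}}$)
$\left(6 + 1\right) j Q{\left(-2 \right)} = \left(6 + 1\right) 5 \sqrt{-1 + \sqrt{3}} = 7 \cdot 5 \sqrt{-1 + \sqrt{3}} = 35 \sqrt{-1 + \sqrt{3}}$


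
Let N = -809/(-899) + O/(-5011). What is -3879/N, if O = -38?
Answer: -1941607159/454229 ≈ -4274.5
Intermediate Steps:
N = 4088061/4504889 (N = -809/(-899) - 38/(-5011) = -809*(-1/899) - 38*(-1/5011) = 809/899 + 38/5011 = 4088061/4504889 ≈ 0.90747)
-3879/N = -3879/4088061/4504889 = -3879*4504889/4088061 = -1941607159/454229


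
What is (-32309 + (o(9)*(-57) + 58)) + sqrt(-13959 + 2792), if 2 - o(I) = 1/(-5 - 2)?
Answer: -226612/7 + I*sqrt(11167) ≈ -32373.0 + 105.67*I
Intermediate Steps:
o(I) = 15/7 (o(I) = 2 - 1/(-5 - 2) = 2 - 1/(-7) = 2 - 1*(-1/7) = 2 + 1/7 = 15/7)
(-32309 + (o(9)*(-57) + 58)) + sqrt(-13959 + 2792) = (-32309 + ((15/7)*(-57) + 58)) + sqrt(-13959 + 2792) = (-32309 + (-855/7 + 58)) + sqrt(-11167) = (-32309 - 449/7) + I*sqrt(11167) = -226612/7 + I*sqrt(11167)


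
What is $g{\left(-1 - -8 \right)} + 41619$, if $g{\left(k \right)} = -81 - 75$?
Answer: $41463$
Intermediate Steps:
$g{\left(k \right)} = -156$ ($g{\left(k \right)} = -81 - 75 = -156$)
$g{\left(-1 - -8 \right)} + 41619 = -156 + 41619 = 41463$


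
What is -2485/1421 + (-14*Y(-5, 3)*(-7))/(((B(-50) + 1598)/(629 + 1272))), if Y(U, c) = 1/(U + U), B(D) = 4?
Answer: -21752797/1626030 ≈ -13.378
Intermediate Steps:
Y(U, c) = 1/(2*U)
-2485/1421 + (-14*Y(-5, 3)*(-7))/(((B(-50) + 1598)/(629 + 1272))) = -2485/1421 + (-7/(-5)*(-7))/(((4 + 1598)/(629 + 1272))) = -2485*1/1421 + (-7*(-1)/5*(-7))/((1602/1901)) = -355/203 + (-14*(-1/10)*(-7))/((1602*(1/1901))) = -355/203 + ((7/5)*(-7))/(1602/1901) = -355/203 - 49/5*1901/1602 = -355/203 - 93149/8010 = -21752797/1626030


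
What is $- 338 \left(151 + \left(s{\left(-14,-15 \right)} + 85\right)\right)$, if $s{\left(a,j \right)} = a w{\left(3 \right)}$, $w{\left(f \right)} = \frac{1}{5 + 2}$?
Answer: $-79092$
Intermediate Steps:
$w{\left(f \right)} = \frac{1}{7}$
$s{\left(a,j \right)} = \frac{a}{7}$ ($s{\left(a,j \right)} = a \frac{1}{7} = \frac{a}{7}$)
$- 338 \left(151 + \left(s{\left(-14,-15 \right)} + 85\right)\right) = - 338 \left(151 + \left(\frac{1}{7} \left(-14\right) + 85\right)\right) = - 338 \left(151 + \left(-2 + 85\right)\right) = - 338 \left(151 + 83\right) = \left(-338\right) 234 = -79092$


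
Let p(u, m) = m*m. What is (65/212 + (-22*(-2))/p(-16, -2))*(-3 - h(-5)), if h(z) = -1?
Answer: -2397/106 ≈ -22.613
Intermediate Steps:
p(u, m) = m²
(65/212 + (-22*(-2))/p(-16, -2))*(-3 - h(-5)) = (65/212 + (-22*(-2))/((-2)²))*(-3 - 1*(-1)) = (65*(1/212) + 44/4)*(-3 + 1) = (65/212 + 44*(¼))*(-2) = (65/212 + 11)*(-2) = (2397/212)*(-2) = -2397/106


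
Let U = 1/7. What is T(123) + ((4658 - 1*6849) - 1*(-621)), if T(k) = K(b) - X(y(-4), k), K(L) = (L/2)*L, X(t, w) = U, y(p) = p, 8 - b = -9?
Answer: -19959/14 ≈ -1425.6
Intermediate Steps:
b = 17 (b = 8 - 1*(-9) = 8 + 9 = 17)
U = ⅐ ≈ 0.14286
X(t, w) = ⅐
K(L) = L²/2 (K(L) = (L*(½))*L = (L/2)*L = L²/2)
T(k) = 2021/14 (T(k) = (½)*17² - 1*⅐ = (½)*289 - ⅐ = 289/2 - ⅐ = 2021/14)
T(123) + ((4658 - 1*6849) - 1*(-621)) = 2021/14 + ((4658 - 1*6849) - 1*(-621)) = 2021/14 + ((4658 - 6849) + 621) = 2021/14 + (-2191 + 621) = 2021/14 - 1570 = -19959/14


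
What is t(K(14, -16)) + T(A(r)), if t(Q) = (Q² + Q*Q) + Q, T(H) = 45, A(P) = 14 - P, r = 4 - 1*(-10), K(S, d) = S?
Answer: 451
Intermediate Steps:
r = 14 (r = 4 + 10 = 14)
t(Q) = Q + 2*Q² (t(Q) = (Q² + Q²) + Q = 2*Q² + Q = Q + 2*Q²)
t(K(14, -16)) + T(A(r)) = 14*(1 + 2*14) + 45 = 14*(1 + 28) + 45 = 14*29 + 45 = 406 + 45 = 451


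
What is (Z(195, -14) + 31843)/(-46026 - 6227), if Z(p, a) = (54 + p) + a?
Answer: -32078/52253 ≈ -0.61390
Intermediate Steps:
Z(p, a) = 54 + a + p
(Z(195, -14) + 31843)/(-46026 - 6227) = ((54 - 14 + 195) + 31843)/(-46026 - 6227) = (235 + 31843)/(-52253) = 32078*(-1/52253) = -32078/52253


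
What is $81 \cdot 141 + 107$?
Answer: $11528$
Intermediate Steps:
$81 \cdot 141 + 107 = 11421 + 107 = 11528$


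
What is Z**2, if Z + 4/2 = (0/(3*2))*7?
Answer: 4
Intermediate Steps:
Z = -2 (Z = -2 + (0/(3*2))*7 = -2 + (0/6)*7 = -2 + ((1/6)*0)*7 = -2 + 0*7 = -2 + 0 = -2)
Z**2 = (-2)**2 = 4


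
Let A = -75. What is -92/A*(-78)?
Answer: -2392/25 ≈ -95.680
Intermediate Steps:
-92/A*(-78) = -92/(-75)*(-78) = -92*(-1/75)*(-78) = (92/75)*(-78) = -2392/25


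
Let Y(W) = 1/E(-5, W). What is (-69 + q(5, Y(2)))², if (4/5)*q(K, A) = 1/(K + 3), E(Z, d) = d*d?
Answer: 4853209/1024 ≈ 4739.5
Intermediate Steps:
E(Z, d) = d²
Y(W) = W⁻² (Y(W) = 1/(W²) = W⁻²)
q(K, A) = 5/(4*(3 + K)) (q(K, A) = 5/(4*(K + 3)) = 5/(4*(3 + K)))
(-69 + q(5, Y(2)))² = (-69 + 5/(4*(3 + 5)))² = (-69 + (5/4)/8)² = (-69 + (5/4)*(⅛))² = (-69 + 5/32)² = (-2203/32)² = 4853209/1024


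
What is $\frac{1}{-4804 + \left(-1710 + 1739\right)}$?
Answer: $- \frac{1}{4775} \approx -0.00020942$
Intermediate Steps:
$\frac{1}{-4804 + \left(-1710 + 1739\right)} = \frac{1}{-4804 + 29} = \frac{1}{-4775} = - \frac{1}{4775}$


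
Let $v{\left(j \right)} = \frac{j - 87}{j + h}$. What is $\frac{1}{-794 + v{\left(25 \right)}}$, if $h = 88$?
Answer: $- \frac{113}{89784} \approx -0.0012586$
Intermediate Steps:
$v{\left(j \right)} = \frac{-87 + j}{88 + j}$ ($v{\left(j \right)} = \frac{j - 87}{j + 88} = \frac{-87 + j}{88 + j}$)
$\frac{1}{-794 + v{\left(25 \right)}} = \frac{1}{-794 + \frac{-87 + 25}{88 + 25}} = \frac{1}{-794 + \frac{1}{113} \left(-62\right)} = \frac{1}{-794 - \frac{62}{113}} = \frac{1}{- \frac{89784}{113}} = - \frac{113}{89784}$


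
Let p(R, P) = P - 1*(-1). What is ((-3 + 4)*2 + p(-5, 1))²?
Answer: 16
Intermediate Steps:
p(R, P) = 1 + P (p(R, P) = P + 1 = 1 + P)
((-3 + 4)*2 + p(-5, 1))² = ((-3 + 4)*2 + (1 + 1))² = (1*2 + 2)² = (2 + 2)² = 4² = 16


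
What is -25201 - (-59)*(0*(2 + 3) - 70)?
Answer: -29331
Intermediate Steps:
-25201 - (-59)*(0*(2 + 3) - 70) = -25201 - (-59)*(0*5 - 70) = -25201 - (-59)*(0 - 70) = -25201 - (-59)*(-70) = -25201 - 1*4130 = -25201 - 4130 = -29331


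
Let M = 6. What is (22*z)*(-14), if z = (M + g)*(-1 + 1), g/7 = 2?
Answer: 0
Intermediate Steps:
g = 14 (g = 7*2 = 14)
z = 0 (z = (6 + 14)*(-1 + 1) = 20*0 = 0)
(22*z)*(-14) = (22*0)*(-14) = 0*(-14) = 0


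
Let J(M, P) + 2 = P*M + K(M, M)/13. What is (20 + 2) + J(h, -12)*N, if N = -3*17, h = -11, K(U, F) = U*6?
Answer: -82538/13 ≈ -6349.1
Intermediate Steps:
K(U, F) = 6*U
J(M, P) = -2 + 6*M/13 + M*P (J(M, P) = -2 + (P*M + (6*M)/13) = -2 + (M*P + (6*M)*(1/13)) = -2 + (M*P + 6*M/13) = -2 + (6*M/13 + M*P) = -2 + 6*M/13 + M*P)
N = -51
(20 + 2) + J(h, -12)*N = (20 + 2) + (-2 + (6/13)*(-11) - 11*(-12))*(-51) = 22 + (-2 - 66/13 + 132)*(-51) = 22 + (1624/13)*(-51) = 22 - 82824/13 = -82538/13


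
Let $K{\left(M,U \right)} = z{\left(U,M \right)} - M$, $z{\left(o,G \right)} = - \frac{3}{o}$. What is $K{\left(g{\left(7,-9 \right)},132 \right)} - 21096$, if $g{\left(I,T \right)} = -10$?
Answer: $- \frac{927785}{44} \approx -21086.0$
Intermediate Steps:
$K{\left(M,U \right)} = - M - \frac{3}{U}$ ($K{\left(M,U \right)} = - \frac{3}{U} - M = - M - \frac{3}{U}$)
$K{\left(g{\left(7,-9 \right)},132 \right)} - 21096 = \left(\left(-1\right) \left(-10\right) - \frac{3}{132}\right) - 21096 = \left(10 - \frac{1}{44}\right) - 21096 = \frac{439}{44} - 21096 = - \frac{927785}{44}$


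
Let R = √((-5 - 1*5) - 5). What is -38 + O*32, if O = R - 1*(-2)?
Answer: 26 + 32*I*√15 ≈ 26.0 + 123.94*I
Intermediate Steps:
R = I*√15 (R = √((-5 - 5) - 5) = √(-10 - 5) = √(-15) = I*√15 ≈ 3.873*I)
O = 2 + I*√15 (O = I*√15 - 1*(-2) = I*√15 + 2 = 2 + I*√15 ≈ 2.0 + 3.873*I)
-38 + O*32 = -38 + (2 + I*√15)*32 = -38 + (64 + 32*I*√15) = 26 + 32*I*√15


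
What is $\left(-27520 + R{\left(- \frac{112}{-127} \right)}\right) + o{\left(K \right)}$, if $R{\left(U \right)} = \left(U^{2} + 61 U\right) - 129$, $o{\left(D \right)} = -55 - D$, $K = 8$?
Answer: $- \frac{446086640}{16129} \approx -27657.0$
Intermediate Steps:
$R{\left(U \right)} = -129 + U^{2} + 61 U$
$\left(-27520 + R{\left(- \frac{112}{-127} \right)}\right) + o{\left(K \right)} = \left(-27520 + \left(-129 + \left(- \frac{112}{-127}\right)^{2} + 61 \left(- \frac{112}{-127}\right)\right)\right) - 63 = \left(-27520 + \left(-129 + \left(\left(-112\right) \left(- \frac{1}{127}\right)\right)^{2} + 61 \left(\left(-112\right) \left(- \frac{1}{127}\right)\right)\right)\right) - 63 = \left(-27520 + \left(-129 + \left(\frac{112}{127}\right)^{2} + 61 \cdot \frac{112}{127}\right)\right) - 63 = \left(-27520 + \left(-129 + \frac{12544}{16129} + \frac{6832}{127}\right)\right) - 63 = \left(-27520 - \frac{1200433}{16129}\right) - 63 = - \frac{445070513}{16129} - 63 = - \frac{446086640}{16129}$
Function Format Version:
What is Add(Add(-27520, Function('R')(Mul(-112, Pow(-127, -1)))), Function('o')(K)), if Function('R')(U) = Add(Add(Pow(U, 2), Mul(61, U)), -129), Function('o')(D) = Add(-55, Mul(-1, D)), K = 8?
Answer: Rational(-446086640, 16129) ≈ -27657.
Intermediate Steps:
Function('R')(U) = Add(-129, Pow(U, 2), Mul(61, U))
Add(Add(-27520, Function('R')(Mul(-112, Pow(-127, -1)))), Function('o')(K)) = Add(Add(-27520, Add(-129, Pow(Mul(-112, Pow(-127, -1)), 2), Mul(61, Mul(-112, Pow(-127, -1))))), Add(-55, Mul(-1, 8))) = Add(Add(-27520, Add(-129, Pow(Mul(-112, Rational(-1, 127)), 2), Mul(61, Mul(-112, Rational(-1, 127))))), Add(-55, -8)) = Add(Add(-27520, Add(-129, Pow(Rational(112, 127), 2), Mul(61, Rational(112, 127)))), -63) = Add(Add(-27520, Add(-129, Rational(12544, 16129), Rational(6832, 127))), -63) = Add(Add(-27520, Rational(-1200433, 16129)), -63) = Add(Rational(-445070513, 16129), -63) = Rational(-446086640, 16129)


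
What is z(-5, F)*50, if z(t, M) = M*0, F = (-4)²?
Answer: 0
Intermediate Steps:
F = 16
z(t, M) = 0
z(-5, F)*50 = 0*50 = 0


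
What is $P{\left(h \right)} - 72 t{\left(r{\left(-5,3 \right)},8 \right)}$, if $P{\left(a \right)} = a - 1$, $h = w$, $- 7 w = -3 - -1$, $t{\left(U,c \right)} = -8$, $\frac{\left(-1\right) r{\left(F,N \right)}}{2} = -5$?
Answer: $\frac{4027}{7} \approx 575.29$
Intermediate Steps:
$r{\left(F,N \right)} = 10$ ($r{\left(F,N \right)} = \left(-2\right) \left(-5\right) = 10$)
$w = \frac{2}{7}$ ($w = - \frac{-3 - -1}{7} = - \frac{-3 + 1}{7} = \left(- \frac{1}{7}\right) \left(-2\right) = \frac{2}{7} \approx 0.28571$)
$h = \frac{2}{7} \approx 0.28571$
$P{\left(a \right)} = -1 + a$ ($P{\left(a \right)} = a - 1 = -1 + a$)
$P{\left(h \right)} - 72 t{\left(r{\left(-5,3 \right)},8 \right)} = \left(-1 + \frac{2}{7}\right) - -576 = - \frac{5}{7} + 576 = \frac{4027}{7}$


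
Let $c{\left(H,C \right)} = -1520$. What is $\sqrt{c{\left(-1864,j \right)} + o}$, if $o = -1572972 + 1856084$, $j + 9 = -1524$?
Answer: $6 \sqrt{7822} \approx 530.65$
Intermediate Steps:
$j = -1533$ ($j = -9 - 1524 = -1533$)
$o = 283112$
$\sqrt{c{\left(-1864,j \right)} + o} = \sqrt{-1520 + 283112} = \sqrt{281592} = 6 \sqrt{7822}$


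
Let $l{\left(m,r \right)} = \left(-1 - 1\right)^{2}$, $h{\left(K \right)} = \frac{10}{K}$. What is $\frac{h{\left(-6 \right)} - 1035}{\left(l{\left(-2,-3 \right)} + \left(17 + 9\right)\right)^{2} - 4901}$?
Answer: $\frac{3110}{12003} \approx 0.2591$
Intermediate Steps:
$l{\left(m,r \right)} = 4$ ($l{\left(m,r \right)} = \left(-2\right)^{2} = 4$)
$\frac{h{\left(-6 \right)} - 1035}{\left(l{\left(-2,-3 \right)} + \left(17 + 9\right)\right)^{2} - 4901} = \frac{\frac{10}{-6} - 1035}{\left(4 + \left(17 + 9\right)\right)^{2} - 4901} = \frac{10 \left(- \frac{1}{6}\right) - 1035}{\left(4 + 26\right)^{2} - 4901} = \frac{- \frac{5}{3} - 1035}{30^{2} - 4901} = - \frac{3110}{3 \left(900 - 4901\right)} = - \frac{3110}{3 \left(-4001\right)} = \left(- \frac{3110}{3}\right) \left(- \frac{1}{4001}\right) = \frac{3110}{12003}$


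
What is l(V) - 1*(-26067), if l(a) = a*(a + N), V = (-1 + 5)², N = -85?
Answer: 24963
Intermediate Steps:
V = 16 (V = 4² = 16)
l(a) = a*(-85 + a) (l(a) = a*(a - 85) = a*(-85 + a))
l(V) - 1*(-26067) = 16*(-85 + 16) - 1*(-26067) = 16*(-69) + 26067 = -1104 + 26067 = 24963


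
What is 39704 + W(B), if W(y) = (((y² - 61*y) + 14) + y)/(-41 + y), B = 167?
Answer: 557843/14 ≈ 39846.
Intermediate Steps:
W(y) = (14 + y² - 60*y)/(-41 + y) (W(y) = ((14 + y² - 61*y) + y)/(-41 + y) = (14 + y² - 60*y)/(-41 + y))
39704 + W(B) = 39704 + (14 + 167² - 60*167)/(-41 + 167) = 39704 + (14 + 27889 - 10020)/126 = 39704 + (1/126)*17883 = 39704 + 1987/14 = 557843/14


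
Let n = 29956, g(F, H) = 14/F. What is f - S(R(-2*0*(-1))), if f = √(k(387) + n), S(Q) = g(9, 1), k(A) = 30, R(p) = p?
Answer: -14/9 + √29986 ≈ 171.61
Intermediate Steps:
S(Q) = 14/9
f = √29986 (f = √(30 + 29956) = √29986 ≈ 173.16)
f - S(R(-2*0*(-1))) = √29986 - 1*14/9 = √29986 - 14/9 = -14/9 + √29986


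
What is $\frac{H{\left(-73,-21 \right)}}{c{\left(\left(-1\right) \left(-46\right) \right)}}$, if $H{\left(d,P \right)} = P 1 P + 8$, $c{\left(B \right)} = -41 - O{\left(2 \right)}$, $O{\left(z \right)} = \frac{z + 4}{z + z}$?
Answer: $- \frac{898}{85} \approx -10.565$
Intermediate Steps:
$O{\left(z \right)} = \frac{4 + z}{2 z}$
$c{\left(B \right)} = - \frac{85}{2}$ ($c{\left(B \right)} = -41 - \frac{4 + 2}{2 \cdot 2} = -41 - \frac{1}{2} \cdot \frac{1}{2} \cdot 6 = -41 - \frac{3}{2} = - \frac{85}{2}$)
$H{\left(d,P \right)} = 8 + P^{2}$ ($H{\left(d,P \right)} = P P + 8 = P^{2} + 8 = 8 + P^{2}$)
$\frac{H{\left(-73,-21 \right)}}{c{\left(\left(-1\right) \left(-46\right) \right)}} = \frac{8 + \left(-21\right)^{2}}{- \frac{85}{2}} = \left(8 + 441\right) \left(- \frac{2}{85}\right) = 449 \left(- \frac{2}{85}\right) = - \frac{898}{85}$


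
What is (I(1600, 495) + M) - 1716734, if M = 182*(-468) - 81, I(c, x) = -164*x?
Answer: -1883171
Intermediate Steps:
M = -85257 (M = -85176 - 81 = -85257)
(I(1600, 495) + M) - 1716734 = (-164*495 - 85257) - 1716734 = (-81180 - 85257) - 1716734 = -166437 - 1716734 = -1883171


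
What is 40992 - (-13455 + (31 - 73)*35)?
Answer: 55917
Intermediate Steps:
40992 - (-13455 + (31 - 73)*35) = 40992 - (-13455 - 42*35) = 40992 - (-13455 - 1470) = 40992 - 1*(-14925) = 40992 + 14925 = 55917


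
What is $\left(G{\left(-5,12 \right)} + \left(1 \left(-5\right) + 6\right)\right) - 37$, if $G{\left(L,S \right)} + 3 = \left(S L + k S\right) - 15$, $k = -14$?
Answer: $-282$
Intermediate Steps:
$G{\left(L,S \right)} = -18 - 14 S + L S$ ($G{\left(L,S \right)} = -3 - \left(15 + 14 S - S L\right) = -3 - \left(15 + 14 S - L S\right) = -18 - 14 S + L S$)
$\left(G{\left(-5,12 \right)} + \left(1 \left(-5\right) + 6\right)\right) - 37 = \left(\left(-18 - 168 - 60\right) + \left(1 \left(-5\right) + 6\right)\right) - 37 = \left(\left(-18 - 168 - 60\right) + \left(-5 + 6\right)\right) - 37 = \left(-246 + 1\right) - 37 = -245 - 37 = -282$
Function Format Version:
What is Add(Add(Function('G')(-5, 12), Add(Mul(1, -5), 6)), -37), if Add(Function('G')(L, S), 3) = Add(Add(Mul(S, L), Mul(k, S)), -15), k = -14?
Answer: -282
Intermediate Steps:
Function('G')(L, S) = Add(-18, Mul(-14, S), Mul(L, S)) (Function('G')(L, S) = Add(-3, Add(Add(Mul(S, L), Mul(-14, S)), -15)) = Add(-3, Add(Add(Mul(L, S), Mul(-14, S)), -15)) = Add(-3, Add(Add(Mul(-14, S), Mul(L, S)), -15)) = Add(-3, Add(-15, Mul(-14, S), Mul(L, S))) = Add(-18, Mul(-14, S), Mul(L, S)))
Add(Add(Function('G')(-5, 12), Add(Mul(1, -5), 6)), -37) = Add(Add(Add(-18, Mul(-14, 12), Mul(-5, 12)), Add(Mul(1, -5), 6)), -37) = Add(Add(Add(-18, -168, -60), Add(-5, 6)), -37) = Add(Add(-246, 1), -37) = Add(-245, -37) = -282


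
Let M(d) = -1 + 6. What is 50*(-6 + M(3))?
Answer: -50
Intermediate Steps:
M(d) = 5
50*(-6 + M(3)) = 50*(-6 + 5) = 50*(-1) = -50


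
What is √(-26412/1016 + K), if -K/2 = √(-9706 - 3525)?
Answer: √(-1677162 - 129032*I*√13231)/254 ≈ 10.137 - 11.347*I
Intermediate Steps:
K = -2*I*√13231 (K = -2*√(-9706 - 3525) = -2*I*√13231 ≈ -230.05*I)
√(-26412/1016 + K) = √(-26412/1016 - 2*I*√13231) = √(-26412*1/1016 - 2*I*√13231) = √(-6603/254 - 2*I*√13231)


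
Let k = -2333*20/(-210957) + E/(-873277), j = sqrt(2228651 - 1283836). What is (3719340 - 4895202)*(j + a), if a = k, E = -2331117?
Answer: -208720425507813706/61407965363 - 1175862*sqrt(944815) ≈ -1.1464e+9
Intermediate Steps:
j = sqrt(944815) ≈ 972.02
k = 532512553789/184223896089 (k = -2333*20/(-210957) - 2331117/(-873277) = -46660*(-1/210957) - 2331117*(-1/873277) = 46660/210957 + 2331117/873277 = 532512553789/184223896089 ≈ 2.8906)
a = 532512553789/184223896089 ≈ 2.8906
(3719340 - 4895202)*(j + a) = (3719340 - 4895202)*(sqrt(944815) + 532512553789/184223896089) = -1175862*(532512553789/184223896089 + sqrt(944815)) = -208720425507813706/61407965363 - 1175862*sqrt(944815)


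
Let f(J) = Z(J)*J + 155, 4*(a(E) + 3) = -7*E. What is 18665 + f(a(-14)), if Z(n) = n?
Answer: 77129/4 ≈ 19282.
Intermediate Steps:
a(E) = -3 - 7*E/4 (a(E) = -3 + (-7*E)/4 = -3 - 7*E/4)
f(J) = 155 + J**2 (f(J) = J*J + 155 = J**2 + 155 = 155 + J**2)
18665 + f(a(-14)) = 18665 + (155 + (-3 - 7/4*(-14))**2) = 18665 + (155 + (-3 + 49/2)**2) = 18665 + (155 + (43/2)**2) = 18665 + (155 + 1849/4) = 18665 + 2469/4 = 77129/4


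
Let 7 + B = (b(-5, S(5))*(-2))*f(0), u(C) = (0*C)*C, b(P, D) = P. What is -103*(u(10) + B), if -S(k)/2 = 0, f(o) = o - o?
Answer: 721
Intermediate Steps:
f(o) = 0
S(k) = 0 (S(k) = -2*0 = 0)
u(C) = 0 (u(C) = 0*C = 0)
B = -7 (B = -7 - 5*(-2)*0 = -7 + 10*0 = -7 + 0 = -7)
-103*(u(10) + B) = -103*(0 - 7) = -103*(-7) = 721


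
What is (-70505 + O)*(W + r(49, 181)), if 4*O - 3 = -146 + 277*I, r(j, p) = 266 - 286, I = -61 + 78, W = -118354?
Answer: 8210834949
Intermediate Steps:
I = 17
r(j, p) = -20
O = 2283/2 (O = ¾ + (-146 + 277*17)/4 = ¾ + (-146 + 4709)/4 = ¾ + (¼)*4563 = ¾ + 4563/4 = 2283/2 ≈ 1141.5)
(-70505 + O)*(W + r(49, 181)) = (-70505 + 2283/2)*(-118354 - 20) = -138727/2*(-118374) = 8210834949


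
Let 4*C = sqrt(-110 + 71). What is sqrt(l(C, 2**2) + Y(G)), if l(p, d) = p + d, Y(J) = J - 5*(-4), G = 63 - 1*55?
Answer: sqrt(128 + I*sqrt(39))/2 ≈ 5.6585 + 0.13796*I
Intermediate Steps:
G = 8 (G = 63 - 55 = 8)
Y(J) = 20 + J (Y(J) = J + 20 = 20 + J)
C = I*sqrt(39)/4 (C = sqrt(-110 + 71)/4 = sqrt(-39)/4 = (I*sqrt(39))/4 = I*sqrt(39)/4 ≈ 1.5612*I)
l(p, d) = d + p
sqrt(l(C, 2**2) + Y(G)) = sqrt((2**2 + I*sqrt(39)/4) + (20 + 8)) = sqrt((4 + I*sqrt(39)/4) + 28) = sqrt(32 + I*sqrt(39)/4)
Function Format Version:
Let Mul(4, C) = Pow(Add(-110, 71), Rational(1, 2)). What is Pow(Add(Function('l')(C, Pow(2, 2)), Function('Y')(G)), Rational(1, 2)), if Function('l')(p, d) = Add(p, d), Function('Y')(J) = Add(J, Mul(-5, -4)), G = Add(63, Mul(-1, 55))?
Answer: Mul(Rational(1, 2), Pow(Add(128, Mul(I, Pow(39, Rational(1, 2)))), Rational(1, 2))) ≈ Add(5.6585, Mul(0.13796, I))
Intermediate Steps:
G = 8 (G = Add(63, -55) = 8)
Function('Y')(J) = Add(20, J) (Function('Y')(J) = Add(J, 20) = Add(20, J))
C = Mul(Rational(1, 4), I, Pow(39, Rational(1, 2))) (C = Mul(Rational(1, 4), Pow(Add(-110, 71), Rational(1, 2))) = Mul(Rational(1, 4), Pow(-39, Rational(1, 2))) = Mul(Rational(1, 4), Mul(I, Pow(39, Rational(1, 2)))) = Mul(Rational(1, 4), I, Pow(39, Rational(1, 2))) ≈ Mul(1.5612, I))
Function('l')(p, d) = Add(d, p)
Pow(Add(Function('l')(C, Pow(2, 2)), Function('Y')(G)), Rational(1, 2)) = Pow(Add(Add(Pow(2, 2), Mul(Rational(1, 4), I, Pow(39, Rational(1, 2)))), Add(20, 8)), Rational(1, 2)) = Pow(Add(Add(4, Mul(Rational(1, 4), I, Pow(39, Rational(1, 2)))), 28), Rational(1, 2)) = Pow(Add(32, Mul(Rational(1, 4), I, Pow(39, Rational(1, 2)))), Rational(1, 2))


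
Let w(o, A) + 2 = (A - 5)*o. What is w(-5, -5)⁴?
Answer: 5308416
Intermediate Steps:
w(o, A) = -2 + o*(-5 + A) (w(o, A) = -2 + (A - 5)*o = -2 + (-5 + A)*o = -2 + o*(-5 + A))
w(-5, -5)⁴ = (-2 - 5*(-5) - 5*(-5))⁴ = (-2 + 25 + 25)⁴ = 48⁴ = 5308416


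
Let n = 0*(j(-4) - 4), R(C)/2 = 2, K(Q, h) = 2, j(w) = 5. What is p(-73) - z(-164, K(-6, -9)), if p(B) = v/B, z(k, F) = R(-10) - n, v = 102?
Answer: -394/73 ≈ -5.3973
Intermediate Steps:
R(C) = 4 (R(C) = 2*2 = 4)
n = 0 (n = 0*(5 - 4) = 0*1 = 0)
z(k, F) = 4 (z(k, F) = 4 - 1*0 = 4 + 0 = 4)
p(B) = 102/B
p(-73) - z(-164, K(-6, -9)) = 102/(-73) - 1*4 = 102*(-1/73) - 4 = -102/73 - 4 = -394/73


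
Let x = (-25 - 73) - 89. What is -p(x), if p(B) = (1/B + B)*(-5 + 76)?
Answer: 2482870/187 ≈ 13277.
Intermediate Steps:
x = -187 (x = -98 - 89 = -187)
p(B) = 71*B + 71/B (p(B) = (B + 1/B)*71 = 71*B + 71/B)
-p(x) = -(71*(-187) + 71/(-187)) = -(-13277 + 71*(-1/187)) = -(-13277 - 71/187) = -1*(-2482870/187) = 2482870/187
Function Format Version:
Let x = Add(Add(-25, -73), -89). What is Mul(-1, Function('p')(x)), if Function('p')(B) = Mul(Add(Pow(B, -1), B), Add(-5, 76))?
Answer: Rational(2482870, 187) ≈ 13277.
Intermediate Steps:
x = -187 (x = Add(-98, -89) = -187)
Function('p')(B) = Add(Mul(71, B), Mul(71, Pow(B, -1))) (Function('p')(B) = Mul(Add(B, Pow(B, -1)), 71) = Add(Mul(71, B), Mul(71, Pow(B, -1))))
Mul(-1, Function('p')(x)) = Mul(-1, Add(Mul(71, -187), Mul(71, Pow(-187, -1)))) = Mul(-1, Add(-13277, Mul(71, Rational(-1, 187)))) = Mul(-1, Add(-13277, Rational(-71, 187))) = Mul(-1, Rational(-2482870, 187)) = Rational(2482870, 187)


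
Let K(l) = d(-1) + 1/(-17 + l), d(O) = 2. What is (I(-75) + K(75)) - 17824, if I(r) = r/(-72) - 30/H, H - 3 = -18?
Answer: -12401983/696 ≈ -17819.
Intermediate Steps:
H = -15 (H = 3 - 18 = -15)
I(r) = 2 - r/72 (I(r) = r/(-72) - 30/(-15) = r*(-1/72) - 30*(-1/15) = -r/72 + 2 = 2 - r/72)
K(l) = 2 + 1/(-17 + l)
(I(-75) + K(75)) - 17824 = ((2 - 1/72*(-75)) + (-33 + 2*75)/(-17 + 75)) - 17824 = ((2 + 25/24) + (-33 + 150)/58) - 17824 = (73/24 + (1/58)*117) - 17824 = (73/24 + 117/58) - 17824 = 3521/696 - 17824 = -12401983/696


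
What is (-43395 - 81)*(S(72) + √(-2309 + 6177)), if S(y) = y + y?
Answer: -6260544 - 86952*√967 ≈ -8.9645e+6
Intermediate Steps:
S(y) = 2*y
(-43395 - 81)*(S(72) + √(-2309 + 6177)) = (-43395 - 81)*(2*72 + √(-2309 + 6177)) = -43476*(144 + √3868) = -43476*(144 + 2*√967) = -6260544 - 86952*√967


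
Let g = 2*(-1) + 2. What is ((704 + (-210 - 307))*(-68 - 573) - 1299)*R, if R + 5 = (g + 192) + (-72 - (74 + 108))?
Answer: 8118122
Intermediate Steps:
g = 0 (g = -2 + 2 = 0)
R = -67 (R = -5 + ((0 + 192) + (-72 - (74 + 108))) = -5 + (192 + (-72 - 1*182)) = -5 + (192 + (-72 - 182)) = -5 + (192 - 254) = -5 - 62 = -67)
((704 + (-210 - 307))*(-68 - 573) - 1299)*R = ((704 + (-210 - 307))*(-68 - 573) - 1299)*(-67) = ((704 - 517)*(-641) - 1299)*(-67) = (187*(-641) - 1299)*(-67) = (-119867 - 1299)*(-67) = -121166*(-67) = 8118122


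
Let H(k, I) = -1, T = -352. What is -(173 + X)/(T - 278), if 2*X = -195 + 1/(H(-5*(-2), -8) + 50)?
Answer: 370/3087 ≈ 0.11986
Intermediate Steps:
X = -4777/49 (X = (-195 + 1/(-1 + 50))/2 = (-195 + 1/49)/2 = (½)*(-9554/49) = -4777/49 ≈ -97.490)
-(173 + X)/(T - 278) = -(173 - 4777/49)/(-352 - 278) = -3700/(49*(-630)) = -3700*(-1)/(49*630) = -1*(-370/3087) = 370/3087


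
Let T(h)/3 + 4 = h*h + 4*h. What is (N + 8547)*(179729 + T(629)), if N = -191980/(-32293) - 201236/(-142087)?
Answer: 53938203137304051180/4588415491 ≈ 1.1755e+10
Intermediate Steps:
T(h) = -12 + 3*h² + 12*h (T(h) = -12 + 3*(h*h + 4*h) = -12 + 3*(h² + 4*h) = -12 + (3*h² + 12*h) = -12 + 3*h² + 12*h)
N = 33776376408/4588415491 (N = -191980*(-1/32293) - 201236*(-1/142087) = 191980/32293 + 201236/142087 = 33776376408/4588415491 ≈ 7.3612)
(N + 8547)*(179729 + T(629)) = (33776376408/4588415491 + 8547)*(179729 + (-12 + 3*629² + 12*629)) = 39250963577985*(179729 + (-12 + 3*395641 + 7548))/4588415491 = 39250963577985*(179729 + (-12 + 1186923 + 7548))/4588415491 = 39250963577985*(179729 + 1194459)/4588415491 = (39250963577985/4588415491)*1374188 = 53938203137304051180/4588415491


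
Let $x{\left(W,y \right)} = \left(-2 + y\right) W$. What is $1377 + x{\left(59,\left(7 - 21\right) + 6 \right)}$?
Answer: $787$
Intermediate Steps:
$x{\left(W,y \right)} = W \left(-2 + y\right)$
$1377 + x{\left(59,\left(7 - 21\right) + 6 \right)} = 1377 + 59 \left(-2 + \left(\left(7 - 21\right) + 6\right)\right) = 1377 + 59 \left(-2 + \left(-14 + 6\right)\right) = 1377 + 59 \left(-2 - 8\right) = 1377 + 59 \left(-10\right) = 1377 - 590 = 787$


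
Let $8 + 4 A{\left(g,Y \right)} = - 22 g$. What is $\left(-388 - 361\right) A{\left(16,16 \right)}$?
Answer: $67410$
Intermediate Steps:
$A{\left(g,Y \right)} = -2 - \frac{11 g}{2}$ ($A{\left(g,Y \right)} = -2 + \frac{\left(-22\right) g}{4} = -2 - \frac{11 g}{2}$)
$\left(-388 - 361\right) A{\left(16,16 \right)} = \left(-388 - 361\right) \left(-2 - 88\right) = - 749 \left(-2 - 88\right) = \left(-749\right) \left(-90\right) = 67410$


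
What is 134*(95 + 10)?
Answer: 14070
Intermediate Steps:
134*(95 + 10) = 134*105 = 14070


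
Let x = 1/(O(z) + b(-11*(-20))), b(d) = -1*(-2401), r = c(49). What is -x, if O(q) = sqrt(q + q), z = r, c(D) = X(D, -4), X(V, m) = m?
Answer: I/(-2401*I + 2*sqrt(2)) ≈ -0.00041649 + 4.9064e-7*I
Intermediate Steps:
c(D) = -4
r = -4
b(d) = 2401
z = -4
O(q) = sqrt(2)*sqrt(q) (O(q) = sqrt(2*q) = sqrt(2)*sqrt(q))
x = 1/(2401 + 2*I*sqrt(2)) (x = 1/(sqrt(2)*sqrt(-4) + 2401) = 1/(sqrt(2)*(2*I) + 2401) = 1/(2*I*sqrt(2) + 2401) = 1/(2401 + 2*I*sqrt(2)) ≈ 0.00041649 - 4.906e-7*I)
-x = -(2401/5764809 - 2*I*sqrt(2)/5764809) = -2401/5764809 + 2*I*sqrt(2)/5764809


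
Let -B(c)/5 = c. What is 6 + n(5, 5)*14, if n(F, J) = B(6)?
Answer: -414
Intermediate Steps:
B(c) = -5*c
n(F, J) = -30 (n(F, J) = -5*6 = -30)
6 + n(5, 5)*14 = 6 - 30*14 = 6 - 420 = -414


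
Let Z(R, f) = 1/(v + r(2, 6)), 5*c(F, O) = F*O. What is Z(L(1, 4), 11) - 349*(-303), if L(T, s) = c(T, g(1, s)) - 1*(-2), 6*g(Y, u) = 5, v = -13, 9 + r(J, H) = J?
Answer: 2114939/20 ≈ 1.0575e+5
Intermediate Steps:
r(J, H) = -9 + J
g(Y, u) = ⅚ (g(Y, u) = (⅙)*5 = ⅚)
c(F, O) = F*O/5 (c(F, O) = (F*O)/5 = F*O/5)
L(T, s) = 2 + T/6 (L(T, s) = (⅕)*T*(⅚) - 1*(-2) = T/6 + 2 = 2 + T/6)
Z(R, f) = -1/20 (Z(R, f) = 1/(-13 + (-9 + 2)) = 1/(-13 - 7) = 1/(-20) = -1/20)
Z(L(1, 4), 11) - 349*(-303) = -1/20 - 349*(-303) = -1/20 + 105747 = 2114939/20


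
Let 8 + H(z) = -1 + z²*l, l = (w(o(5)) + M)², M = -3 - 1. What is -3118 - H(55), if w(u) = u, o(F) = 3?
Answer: -6134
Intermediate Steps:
M = -4
l = 1 (l = (3 - 4)² = (-1)² = 1)
H(z) = -9 + z² (H(z) = -8 + (-1 + z²*1) = -8 + (-1 + z²) = -9 + z²)
-3118 - H(55) = -3118 - (-9 + 55²) = -3118 - (-9 + 3025) = -3118 - 1*3016 = -3118 - 3016 = -6134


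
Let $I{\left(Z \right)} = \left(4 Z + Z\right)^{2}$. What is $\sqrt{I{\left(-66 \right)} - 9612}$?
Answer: $6 \sqrt{2758} \approx 315.1$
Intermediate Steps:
$I{\left(Z \right)} = 25 Z^{2}$ ($I{\left(Z \right)} = \left(5 Z\right)^{2} = 25 Z^{2}$)
$\sqrt{I{\left(-66 \right)} - 9612} = \sqrt{25 \left(-66\right)^{2} - 9612} = \sqrt{25 \cdot 4356 - 9612} = \sqrt{108900 - 9612} = \sqrt{99288} = 6 \sqrt{2758}$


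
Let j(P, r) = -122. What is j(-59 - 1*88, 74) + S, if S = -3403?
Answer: -3525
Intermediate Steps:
j(-59 - 1*88, 74) + S = -122 - 3403 = -3525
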